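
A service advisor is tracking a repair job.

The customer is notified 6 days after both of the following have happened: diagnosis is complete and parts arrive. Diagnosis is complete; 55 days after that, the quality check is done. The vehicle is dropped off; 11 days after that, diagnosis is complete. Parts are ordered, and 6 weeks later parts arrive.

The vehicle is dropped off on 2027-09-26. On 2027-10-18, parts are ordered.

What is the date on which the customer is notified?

2027-12-05

The vehicle is dropped off: Sep 26, 2027.
Diagnosis is complete: Sep 26, 2027 + 11 days = Oct 7, 2027.
Parts are ordered: Oct 18, 2027.
Parts arrive: Oct 18, 2027 + 6 weeks = Nov 29, 2027.
Both prerequisites met — diagnosis is complete (Oct 7, 2027), parts arrive (Nov 29, 2027); the later is Nov 29, 2027.
The customer is notified: Nov 29, 2027 + 6 days = Dec 5, 2027.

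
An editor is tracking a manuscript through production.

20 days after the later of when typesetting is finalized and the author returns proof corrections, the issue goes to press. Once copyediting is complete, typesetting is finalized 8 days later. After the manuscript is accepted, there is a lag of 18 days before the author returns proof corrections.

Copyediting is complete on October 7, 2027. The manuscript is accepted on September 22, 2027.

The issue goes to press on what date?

November 4, 2027

Copyediting is complete: Oct 7, 2027.
Typesetting is finalized: Oct 7, 2027 + 8 days = Oct 15, 2027.
The manuscript is accepted: Sep 22, 2027.
The author returns proof corrections: Sep 22, 2027 + 18 days = Oct 10, 2027.
Both prerequisites met — typesetting is finalized (Oct 15, 2027), the author returns proof corrections (Oct 10, 2027); the later is Oct 15, 2027.
The issue goes to press: Oct 15, 2027 + 20 days = Nov 4, 2027.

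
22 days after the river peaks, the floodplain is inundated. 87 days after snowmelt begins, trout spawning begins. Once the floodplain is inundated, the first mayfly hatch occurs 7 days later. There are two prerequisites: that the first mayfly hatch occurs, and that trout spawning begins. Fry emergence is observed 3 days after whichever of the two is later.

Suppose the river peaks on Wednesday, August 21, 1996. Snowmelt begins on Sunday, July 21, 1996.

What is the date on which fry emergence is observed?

The river peaks: Aug 21, 1996.
The floodplain is inundated: Aug 21, 1996 + 22 days = Sep 12, 1996.
The first mayfly hatch occurs: Sep 12, 1996 + 7 days = Sep 19, 1996.
Snowmelt begins: Jul 21, 1996.
Trout spawning begins: Jul 21, 1996 + 87 days = Oct 16, 1996.
Both prerequisites met — the first mayfly hatch occurs (Sep 19, 1996), trout spawning begins (Oct 16, 1996); the later is Oct 16, 1996.
Fry emergence is observed: Oct 16, 1996 + 3 days = Oct 19, 1996.

Saturday, October 19, 1996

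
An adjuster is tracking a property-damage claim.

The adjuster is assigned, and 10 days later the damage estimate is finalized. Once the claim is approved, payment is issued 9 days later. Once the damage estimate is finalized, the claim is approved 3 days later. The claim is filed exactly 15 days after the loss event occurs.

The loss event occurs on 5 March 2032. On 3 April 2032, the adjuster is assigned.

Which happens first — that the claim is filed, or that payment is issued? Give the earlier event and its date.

The loss event occurs: Mar 5, 2032.
The claim is filed: Mar 5, 2032 + 15 days = Mar 20, 2032.
The adjuster is assigned: Apr 3, 2032.
The damage estimate is finalized: Apr 3, 2032 + 10 days = Apr 13, 2032.
The claim is approved: Apr 13, 2032 + 3 days = Apr 16, 2032.
Payment is issued: Apr 16, 2032 + 9 days = Apr 25, 2032.
Comparing: the claim is filed on Mar 20, 2032 vs payment is issued on Apr 25, 2032. Earlier: the claim is filed.

The claim is filed — 20 March 2032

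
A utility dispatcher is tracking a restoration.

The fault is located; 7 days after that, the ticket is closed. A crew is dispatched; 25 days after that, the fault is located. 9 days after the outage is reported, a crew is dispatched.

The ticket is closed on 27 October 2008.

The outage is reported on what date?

The ticket is closed: Oct 27, 2008.
The fault is located: Oct 27, 2008 − 7 days = Oct 20, 2008.
A crew is dispatched: Oct 20, 2008 − 25 days = Sep 25, 2008.
The outage is reported: Sep 25, 2008 − 9 days = Sep 16, 2008.

16 September 2008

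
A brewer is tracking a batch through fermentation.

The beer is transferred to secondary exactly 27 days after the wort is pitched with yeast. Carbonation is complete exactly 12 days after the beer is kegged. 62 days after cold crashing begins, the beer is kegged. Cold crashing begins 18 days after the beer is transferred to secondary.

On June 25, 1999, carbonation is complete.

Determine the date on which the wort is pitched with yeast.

February 26, 1999

Carbonation is complete: Jun 25, 1999.
The beer is kegged: Jun 25, 1999 − 12 days = Jun 13, 1999.
Cold crashing begins: Jun 13, 1999 − 62 days = Apr 12, 1999.
The beer is transferred to secondary: Apr 12, 1999 − 18 days = Mar 25, 1999.
The wort is pitched with yeast: Mar 25, 1999 − 27 days = Feb 26, 1999.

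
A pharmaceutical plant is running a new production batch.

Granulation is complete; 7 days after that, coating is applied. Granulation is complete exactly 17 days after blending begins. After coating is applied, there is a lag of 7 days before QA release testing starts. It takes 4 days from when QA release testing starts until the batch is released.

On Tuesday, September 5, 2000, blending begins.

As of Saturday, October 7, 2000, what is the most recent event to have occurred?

QA release testing starts

Blending begins: Sep 5, 2000.
Granulation is complete: Sep 5, 2000 + 17 days = Sep 22, 2000.
Coating is applied: Sep 22, 2000 + 7 days = Sep 29, 2000.
QA release testing starts: Sep 29, 2000 + 7 days = Oct 6, 2000.
The batch is released: Oct 6, 2000 + 4 days = Oct 10, 2000.
Oct 7, 2000 falls between when QA release testing starts (Oct 6, 2000) and when the batch is released (Oct 10, 2000).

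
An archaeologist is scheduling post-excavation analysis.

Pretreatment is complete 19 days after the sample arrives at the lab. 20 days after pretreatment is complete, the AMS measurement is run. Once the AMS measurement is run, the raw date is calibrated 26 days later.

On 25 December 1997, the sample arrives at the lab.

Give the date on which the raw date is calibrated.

28 February 1998

The sample arrives at the lab: Dec 25, 1997.
Pretreatment is complete: Dec 25, 1997 + 19 days = Jan 13, 1998.
The AMS measurement is run: Jan 13, 1998 + 20 days = Feb 2, 1998.
The raw date is calibrated: Feb 2, 1998 + 26 days = Feb 28, 1998.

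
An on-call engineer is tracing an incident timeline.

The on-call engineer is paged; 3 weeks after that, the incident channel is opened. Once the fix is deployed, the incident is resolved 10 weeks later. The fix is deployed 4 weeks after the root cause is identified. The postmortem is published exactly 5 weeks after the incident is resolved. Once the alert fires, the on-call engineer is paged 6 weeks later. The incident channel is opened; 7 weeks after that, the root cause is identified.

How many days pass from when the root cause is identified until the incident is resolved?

Causal path: the root cause is identified → the fix is deployed → the incident is resolved.
Total delay along the path: 4 + 10 weeks = 14 weeks = 98 days.

98 days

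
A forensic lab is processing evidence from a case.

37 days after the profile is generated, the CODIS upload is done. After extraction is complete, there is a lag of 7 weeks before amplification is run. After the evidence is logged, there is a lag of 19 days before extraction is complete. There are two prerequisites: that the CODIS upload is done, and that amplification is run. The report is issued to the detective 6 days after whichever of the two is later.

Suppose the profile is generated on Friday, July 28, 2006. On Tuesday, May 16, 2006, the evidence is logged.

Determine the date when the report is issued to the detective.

Saturday, September 9, 2006

The profile is generated: Jul 28, 2006.
The CODIS upload is done: Jul 28, 2006 + 37 days = Sep 3, 2006.
The evidence is logged: May 16, 2006.
Extraction is complete: May 16, 2006 + 19 days = Jun 4, 2006.
Amplification is run: Jun 4, 2006 + 7 weeks = Jul 23, 2006.
Both prerequisites met — the CODIS upload is done (Sep 3, 2006), amplification is run (Jul 23, 2006); the later is Sep 3, 2006.
The report is issued to the detective: Sep 3, 2006 + 6 days = Sep 9, 2006.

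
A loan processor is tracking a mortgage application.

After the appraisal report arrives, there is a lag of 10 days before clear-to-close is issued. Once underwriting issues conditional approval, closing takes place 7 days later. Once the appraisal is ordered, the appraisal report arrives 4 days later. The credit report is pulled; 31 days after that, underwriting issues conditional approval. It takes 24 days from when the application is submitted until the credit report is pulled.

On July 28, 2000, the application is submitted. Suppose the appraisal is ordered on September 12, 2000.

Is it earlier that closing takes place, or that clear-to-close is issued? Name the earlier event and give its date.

Clear-to-close is issued — September 26, 2000

The application is submitted: Jul 28, 2000.
The credit report is pulled: Jul 28, 2000 + 24 days = Aug 21, 2000.
Underwriting issues conditional approval: Aug 21, 2000 + 31 days = Sep 21, 2000.
Closing takes place: Sep 21, 2000 + 7 days = Sep 28, 2000.
The appraisal is ordered: Sep 12, 2000.
The appraisal report arrives: Sep 12, 2000 + 4 days = Sep 16, 2000.
Clear-to-close is issued: Sep 16, 2000 + 10 days = Sep 26, 2000.
Comparing: closing takes place on Sep 28, 2000 vs clear-to-close is issued on Sep 26, 2000. Earlier: clear-to-close is issued.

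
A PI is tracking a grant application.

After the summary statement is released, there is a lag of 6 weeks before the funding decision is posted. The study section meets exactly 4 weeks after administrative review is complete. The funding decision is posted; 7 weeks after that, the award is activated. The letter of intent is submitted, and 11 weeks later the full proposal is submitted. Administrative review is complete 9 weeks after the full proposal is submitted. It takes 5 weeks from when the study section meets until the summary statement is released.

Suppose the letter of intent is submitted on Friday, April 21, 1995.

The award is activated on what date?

Friday, February 9, 1996

The letter of intent is submitted: Apr 21, 1995.
The full proposal is submitted: Apr 21, 1995 + 11 weeks = Jul 7, 1995.
Administrative review is complete: Jul 7, 1995 + 9 weeks = Sep 8, 1995.
The study section meets: Sep 8, 1995 + 4 weeks = Oct 6, 1995.
The summary statement is released: Oct 6, 1995 + 5 weeks = Nov 10, 1995.
The funding decision is posted: Nov 10, 1995 + 6 weeks = Dec 22, 1995.
The award is activated: Dec 22, 1995 + 7 weeks = Feb 9, 1996.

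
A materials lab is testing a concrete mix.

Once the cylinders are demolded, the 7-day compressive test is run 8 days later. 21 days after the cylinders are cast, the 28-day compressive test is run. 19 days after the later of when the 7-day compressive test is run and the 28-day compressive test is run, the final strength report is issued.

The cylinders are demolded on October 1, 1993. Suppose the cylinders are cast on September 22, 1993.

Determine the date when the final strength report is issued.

November 1, 1993

The cylinders are demolded: Oct 1, 1993.
The 7-day compressive test is run: Oct 1, 1993 + 8 days = Oct 9, 1993.
The cylinders are cast: Sep 22, 1993.
The 28-day compressive test is run: Sep 22, 1993 + 21 days = Oct 13, 1993.
Both prerequisites met — the 7-day compressive test is run (Oct 9, 1993), the 28-day compressive test is run (Oct 13, 1993); the later is Oct 13, 1993.
The final strength report is issued: Oct 13, 1993 + 19 days = Nov 1, 1993.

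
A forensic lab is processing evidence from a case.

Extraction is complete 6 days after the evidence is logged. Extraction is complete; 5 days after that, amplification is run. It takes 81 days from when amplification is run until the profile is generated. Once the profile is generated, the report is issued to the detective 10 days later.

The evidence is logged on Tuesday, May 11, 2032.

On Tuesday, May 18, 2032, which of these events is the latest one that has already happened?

The evidence is logged: May 11, 2032.
Extraction is complete: May 11, 2032 + 6 days = May 17, 2032.
Amplification is run: May 17, 2032 + 5 days = May 22, 2032.
The profile is generated: May 22, 2032 + 81 days = Aug 11, 2032.
The report is issued to the detective: Aug 11, 2032 + 10 days = Aug 21, 2032.
May 18, 2032 falls between when extraction is complete (May 17, 2032) and when amplification is run (May 22, 2032).

Extraction is complete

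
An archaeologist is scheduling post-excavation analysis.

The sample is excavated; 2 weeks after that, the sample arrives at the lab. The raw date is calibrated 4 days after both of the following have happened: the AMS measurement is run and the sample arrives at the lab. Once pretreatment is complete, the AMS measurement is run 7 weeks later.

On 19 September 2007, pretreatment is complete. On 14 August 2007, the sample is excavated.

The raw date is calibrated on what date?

11 November 2007

Pretreatment is complete: Sep 19, 2007.
The AMS measurement is run: Sep 19, 2007 + 7 weeks = Nov 7, 2007.
The sample is excavated: Aug 14, 2007.
The sample arrives at the lab: Aug 14, 2007 + 2 weeks = Aug 28, 2007.
Both prerequisites met — the AMS measurement is run (Nov 7, 2007), the sample arrives at the lab (Aug 28, 2007); the later is Nov 7, 2007.
The raw date is calibrated: Nov 7, 2007 + 4 days = Nov 11, 2007.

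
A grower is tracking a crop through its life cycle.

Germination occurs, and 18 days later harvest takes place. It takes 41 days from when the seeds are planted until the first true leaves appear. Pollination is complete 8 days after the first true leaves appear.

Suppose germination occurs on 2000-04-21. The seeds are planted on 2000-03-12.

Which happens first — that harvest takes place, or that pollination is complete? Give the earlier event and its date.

Germination occurs: Apr 21, 2000.
Harvest takes place: Apr 21, 2000 + 18 days = May 9, 2000.
The seeds are planted: Mar 12, 2000.
The first true leaves appear: Mar 12, 2000 + 41 days = Apr 22, 2000.
Pollination is complete: Apr 22, 2000 + 8 days = Apr 30, 2000.
Comparing: harvest takes place on May 9, 2000 vs pollination is complete on Apr 30, 2000. Earlier: pollination is complete.

Pollination is complete — 2000-04-30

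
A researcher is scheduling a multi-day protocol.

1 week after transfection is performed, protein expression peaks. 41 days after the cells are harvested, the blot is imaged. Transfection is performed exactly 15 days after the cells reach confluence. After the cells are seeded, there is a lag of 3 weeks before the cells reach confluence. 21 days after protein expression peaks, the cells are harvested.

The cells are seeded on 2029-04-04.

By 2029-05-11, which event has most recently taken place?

The cells are seeded: Apr 4, 2029.
The cells reach confluence: Apr 4, 2029 + 3 weeks = Apr 25, 2029.
Transfection is performed: Apr 25, 2029 + 15 days = May 10, 2029.
Protein expression peaks: May 10, 2029 + 1 week = May 17, 2029.
The cells are harvested: May 17, 2029 + 21 days = Jun 7, 2029.
The blot is imaged: Jun 7, 2029 + 41 days = Jul 18, 2029.
May 11, 2029 falls between when transfection is performed (May 10, 2029) and when protein expression peaks (May 17, 2029).

Transfection is performed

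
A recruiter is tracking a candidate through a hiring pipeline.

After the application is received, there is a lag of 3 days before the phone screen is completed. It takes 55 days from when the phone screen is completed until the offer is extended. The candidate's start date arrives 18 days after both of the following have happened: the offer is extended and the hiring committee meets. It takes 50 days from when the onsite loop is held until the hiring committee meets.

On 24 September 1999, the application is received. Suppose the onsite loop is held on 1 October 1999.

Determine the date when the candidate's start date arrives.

The application is received: Sep 24, 1999.
The phone screen is completed: Sep 24, 1999 + 3 days = Sep 27, 1999.
The offer is extended: Sep 27, 1999 + 55 days = Nov 21, 1999.
The onsite loop is held: Oct 1, 1999.
The hiring committee meets: Oct 1, 1999 + 50 days = Nov 20, 1999.
Both prerequisites met — the offer is extended (Nov 21, 1999), the hiring committee meets (Nov 20, 1999); the later is Nov 21, 1999.
The candidate's start date arrives: Nov 21, 1999 + 18 days = Dec 9, 1999.

9 December 1999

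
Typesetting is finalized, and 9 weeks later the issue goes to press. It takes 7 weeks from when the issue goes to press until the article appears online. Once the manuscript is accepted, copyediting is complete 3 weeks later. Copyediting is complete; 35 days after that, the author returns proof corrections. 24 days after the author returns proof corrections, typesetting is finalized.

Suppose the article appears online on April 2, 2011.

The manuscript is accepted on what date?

The article appears online: Apr 2, 2011.
The issue goes to press: Apr 2, 2011 − 7 weeks = Feb 12, 2011.
Typesetting is finalized: Feb 12, 2011 − 9 weeks = Dec 11, 2010.
The author returns proof corrections: Dec 11, 2010 − 24 days = Nov 17, 2010.
Copyediting is complete: Nov 17, 2010 − 35 days = Oct 13, 2010.
The manuscript is accepted: Oct 13, 2010 − 3 weeks = Sep 22, 2010.

September 22, 2010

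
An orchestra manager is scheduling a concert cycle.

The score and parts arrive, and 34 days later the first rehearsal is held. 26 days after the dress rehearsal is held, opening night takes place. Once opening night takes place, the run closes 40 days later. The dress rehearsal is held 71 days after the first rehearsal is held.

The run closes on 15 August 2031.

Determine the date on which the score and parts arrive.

25 February 2031

The run closes: Aug 15, 2031.
Opening night takes place: Aug 15, 2031 − 40 days = Jul 6, 2031.
The dress rehearsal is held: Jul 6, 2031 − 26 days = Jun 10, 2031.
The first rehearsal is held: Jun 10, 2031 − 71 days = Mar 31, 2031.
The score and parts arrive: Mar 31, 2031 − 34 days = Feb 25, 2031.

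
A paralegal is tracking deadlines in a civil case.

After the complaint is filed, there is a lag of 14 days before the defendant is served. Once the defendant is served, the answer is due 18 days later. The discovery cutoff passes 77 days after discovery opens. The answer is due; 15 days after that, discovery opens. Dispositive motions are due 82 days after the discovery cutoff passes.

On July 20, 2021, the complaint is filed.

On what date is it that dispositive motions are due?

The complaint is filed: Jul 20, 2021.
The defendant is served: Jul 20, 2021 + 14 days = Aug 3, 2021.
The answer is due: Aug 3, 2021 + 18 days = Aug 21, 2021.
Discovery opens: Aug 21, 2021 + 15 days = Sep 5, 2021.
The discovery cutoff passes: Sep 5, 2021 + 77 days = Nov 21, 2021.
Dispositive motions are due: Nov 21, 2021 + 82 days = Feb 11, 2022.

February 11, 2022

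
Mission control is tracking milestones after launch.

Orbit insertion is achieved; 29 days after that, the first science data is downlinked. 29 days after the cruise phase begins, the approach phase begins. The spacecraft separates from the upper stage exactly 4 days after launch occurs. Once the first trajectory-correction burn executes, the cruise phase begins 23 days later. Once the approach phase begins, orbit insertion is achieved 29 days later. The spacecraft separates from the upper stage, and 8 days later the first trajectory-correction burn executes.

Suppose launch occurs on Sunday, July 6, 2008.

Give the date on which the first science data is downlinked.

Wednesday, November 5, 2008

Launch occurs: Jul 6, 2008.
The spacecraft separates from the upper stage: Jul 6, 2008 + 4 days = Jul 10, 2008.
The first trajectory-correction burn executes: Jul 10, 2008 + 8 days = Jul 18, 2008.
The cruise phase begins: Jul 18, 2008 + 23 days = Aug 10, 2008.
The approach phase begins: Aug 10, 2008 + 29 days = Sep 8, 2008.
Orbit insertion is achieved: Sep 8, 2008 + 29 days = Oct 7, 2008.
The first science data is downlinked: Oct 7, 2008 + 29 days = Nov 5, 2008.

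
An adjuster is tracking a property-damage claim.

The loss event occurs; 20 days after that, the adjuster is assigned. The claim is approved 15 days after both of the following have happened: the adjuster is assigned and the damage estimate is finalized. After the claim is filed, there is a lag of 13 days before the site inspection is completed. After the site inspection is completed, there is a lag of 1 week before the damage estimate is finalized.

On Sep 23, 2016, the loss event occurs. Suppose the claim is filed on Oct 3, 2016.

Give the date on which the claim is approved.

The loss event occurs: Sep 23, 2016.
The adjuster is assigned: Sep 23, 2016 + 20 days = Oct 13, 2016.
The claim is filed: Oct 3, 2016.
The site inspection is completed: Oct 3, 2016 + 13 days = Oct 16, 2016.
The damage estimate is finalized: Oct 16, 2016 + 1 week = Oct 23, 2016.
Both prerequisites met — the adjuster is assigned (Oct 13, 2016), the damage estimate is finalized (Oct 23, 2016); the later is Oct 23, 2016.
The claim is approved: Oct 23, 2016 + 15 days = Nov 7, 2016.

Nov 7, 2016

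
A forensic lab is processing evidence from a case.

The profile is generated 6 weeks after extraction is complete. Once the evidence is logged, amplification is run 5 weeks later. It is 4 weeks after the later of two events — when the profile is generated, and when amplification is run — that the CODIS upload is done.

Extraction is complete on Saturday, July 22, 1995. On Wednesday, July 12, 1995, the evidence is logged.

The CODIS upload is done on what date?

Extraction is complete: Jul 22, 1995.
The profile is generated: Jul 22, 1995 + 6 weeks = Sep 2, 1995.
The evidence is logged: Jul 12, 1995.
Amplification is run: Jul 12, 1995 + 5 weeks = Aug 16, 1995.
Both prerequisites met — the profile is generated (Sep 2, 1995), amplification is run (Aug 16, 1995); the later is Sep 2, 1995.
The CODIS upload is done: Sep 2, 1995 + 4 weeks = Sep 30, 1995.

Saturday, September 30, 1995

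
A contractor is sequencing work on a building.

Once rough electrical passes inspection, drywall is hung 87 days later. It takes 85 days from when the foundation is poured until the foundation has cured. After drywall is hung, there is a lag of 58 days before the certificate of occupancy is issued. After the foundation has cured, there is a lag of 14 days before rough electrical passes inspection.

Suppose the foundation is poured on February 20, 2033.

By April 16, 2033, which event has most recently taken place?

The foundation is poured: Feb 20, 2033.
The foundation has cured: Feb 20, 2033 + 85 days = May 16, 2033.
Rough electrical passes inspection: May 16, 2033 + 14 days = May 30, 2033.
Drywall is hung: May 30, 2033 + 87 days = Aug 25, 2033.
The certificate of occupancy is issued: Aug 25, 2033 + 58 days = Oct 22, 2033.
Apr 16, 2033 falls between when the foundation is poured (Feb 20, 2033) and when the foundation has cured (May 16, 2033).

The foundation is poured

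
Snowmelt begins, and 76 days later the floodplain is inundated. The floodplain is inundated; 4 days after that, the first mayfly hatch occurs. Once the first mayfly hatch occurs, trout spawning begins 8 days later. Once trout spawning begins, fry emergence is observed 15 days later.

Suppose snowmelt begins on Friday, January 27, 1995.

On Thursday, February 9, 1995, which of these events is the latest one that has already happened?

Snowmelt begins: Jan 27, 1995.
The floodplain is inundated: Jan 27, 1995 + 76 days = Apr 13, 1995.
The first mayfly hatch occurs: Apr 13, 1995 + 4 days = Apr 17, 1995.
Trout spawning begins: Apr 17, 1995 + 8 days = Apr 25, 1995.
Fry emergence is observed: Apr 25, 1995 + 15 days = May 10, 1995.
Feb 9, 1995 falls between when snowmelt begins (Jan 27, 1995) and when the floodplain is inundated (Apr 13, 1995).

Snowmelt begins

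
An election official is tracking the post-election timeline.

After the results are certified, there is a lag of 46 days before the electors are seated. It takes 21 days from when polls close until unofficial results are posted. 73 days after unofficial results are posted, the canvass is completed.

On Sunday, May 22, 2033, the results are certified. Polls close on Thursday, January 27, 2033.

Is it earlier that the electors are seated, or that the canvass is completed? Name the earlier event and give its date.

The canvass is completed — Sunday, May 1, 2033

The results are certified: May 22, 2033.
The electors are seated: May 22, 2033 + 46 days = Jul 7, 2033.
Polls close: Jan 27, 2033.
Unofficial results are posted: Jan 27, 2033 + 21 days = Feb 17, 2033.
The canvass is completed: Feb 17, 2033 + 73 days = May 1, 2033.
Comparing: the electors are seated on Jul 7, 2033 vs the canvass is completed on May 1, 2033. Earlier: the canvass is completed.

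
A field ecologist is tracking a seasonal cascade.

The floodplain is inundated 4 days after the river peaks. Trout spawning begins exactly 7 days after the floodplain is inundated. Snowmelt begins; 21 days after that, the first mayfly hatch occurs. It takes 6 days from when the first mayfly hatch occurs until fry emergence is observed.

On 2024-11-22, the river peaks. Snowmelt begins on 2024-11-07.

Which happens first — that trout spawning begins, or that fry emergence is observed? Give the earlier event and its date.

Trout spawning begins — 2024-12-03

The river peaks: Nov 22, 2024.
The floodplain is inundated: Nov 22, 2024 + 4 days = Nov 26, 2024.
Trout spawning begins: Nov 26, 2024 + 7 days = Dec 3, 2024.
Snowmelt begins: Nov 7, 2024.
The first mayfly hatch occurs: Nov 7, 2024 + 21 days = Nov 28, 2024.
Fry emergence is observed: Nov 28, 2024 + 6 days = Dec 4, 2024.
Comparing: trout spawning begins on Dec 3, 2024 vs fry emergence is observed on Dec 4, 2024. Earlier: trout spawning begins.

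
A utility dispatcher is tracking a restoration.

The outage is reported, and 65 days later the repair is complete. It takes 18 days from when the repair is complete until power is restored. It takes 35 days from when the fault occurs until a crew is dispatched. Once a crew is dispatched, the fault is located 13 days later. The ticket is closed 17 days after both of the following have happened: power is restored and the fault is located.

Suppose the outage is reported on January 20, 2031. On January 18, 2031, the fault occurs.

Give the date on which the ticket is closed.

April 30, 2031

The outage is reported: Jan 20, 2031.
The repair is complete: Jan 20, 2031 + 65 days = Mar 26, 2031.
Power is restored: Mar 26, 2031 + 18 days = Apr 13, 2031.
The fault occurs: Jan 18, 2031.
A crew is dispatched: Jan 18, 2031 + 35 days = Feb 22, 2031.
The fault is located: Feb 22, 2031 + 13 days = Mar 7, 2031.
Both prerequisites met — power is restored (Apr 13, 2031), the fault is located (Mar 7, 2031); the later is Apr 13, 2031.
The ticket is closed: Apr 13, 2031 + 17 days = Apr 30, 2031.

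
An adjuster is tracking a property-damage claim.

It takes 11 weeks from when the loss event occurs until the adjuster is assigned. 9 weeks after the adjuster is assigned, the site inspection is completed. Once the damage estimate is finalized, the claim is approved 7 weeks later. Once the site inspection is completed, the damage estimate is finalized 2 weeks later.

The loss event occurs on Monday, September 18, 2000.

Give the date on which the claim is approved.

Monday, April 9, 2001

The loss event occurs: Sep 18, 2000.
The adjuster is assigned: Sep 18, 2000 + 11 weeks = Dec 4, 2000.
The site inspection is completed: Dec 4, 2000 + 9 weeks = Feb 5, 2001.
The damage estimate is finalized: Feb 5, 2001 + 2 weeks = Feb 19, 2001.
The claim is approved: Feb 19, 2001 + 7 weeks = Apr 9, 2001.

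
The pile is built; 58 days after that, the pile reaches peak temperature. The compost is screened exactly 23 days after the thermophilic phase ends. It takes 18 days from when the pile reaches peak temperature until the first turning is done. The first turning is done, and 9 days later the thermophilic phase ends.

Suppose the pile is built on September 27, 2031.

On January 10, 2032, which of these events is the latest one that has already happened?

The pile is built: Sep 27, 2031.
The pile reaches peak temperature: Sep 27, 2031 + 58 days = Nov 24, 2031.
The first turning is done: Nov 24, 2031 + 18 days = Dec 12, 2031.
The thermophilic phase ends: Dec 12, 2031 + 9 days = Dec 21, 2031.
The compost is screened: Dec 21, 2031 + 23 days = Jan 13, 2032.
Jan 10, 2032 falls between when the thermophilic phase ends (Dec 21, 2031) and when the compost is screened (Jan 13, 2032).

The thermophilic phase ends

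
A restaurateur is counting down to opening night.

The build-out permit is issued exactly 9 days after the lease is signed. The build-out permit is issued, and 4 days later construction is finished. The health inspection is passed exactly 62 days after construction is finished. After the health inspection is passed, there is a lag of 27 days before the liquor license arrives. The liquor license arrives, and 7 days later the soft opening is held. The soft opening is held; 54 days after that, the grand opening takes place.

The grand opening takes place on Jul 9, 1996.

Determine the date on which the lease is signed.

Jan 28, 1996

The grand opening takes place: Jul 9, 1996.
The soft opening is held: Jul 9, 1996 − 54 days = May 16, 1996.
The liquor license arrives: May 16, 1996 − 7 days = May 9, 1996.
The health inspection is passed: May 9, 1996 − 27 days = Apr 12, 1996.
Construction is finished: Apr 12, 1996 − 62 days = Feb 10, 1996.
The build-out permit is issued: Feb 10, 1996 − 4 days = Feb 6, 1996.
The lease is signed: Feb 6, 1996 − 9 days = Jan 28, 1996.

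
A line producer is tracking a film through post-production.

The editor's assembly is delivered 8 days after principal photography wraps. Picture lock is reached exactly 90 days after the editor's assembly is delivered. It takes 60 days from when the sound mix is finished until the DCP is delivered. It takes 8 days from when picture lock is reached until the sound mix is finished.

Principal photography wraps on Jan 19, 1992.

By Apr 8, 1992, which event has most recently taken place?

Principal photography wraps: Jan 19, 1992.
The editor's assembly is delivered: Jan 19, 1992 + 8 days = Jan 27, 1992.
Picture lock is reached: Jan 27, 1992 + 90 days = Apr 26, 1992.
The sound mix is finished: Apr 26, 1992 + 8 days = May 4, 1992.
The DCP is delivered: May 4, 1992 + 60 days = Jul 3, 1992.
Apr 8, 1992 falls between when the editor's assembly is delivered (Jan 27, 1992) and when picture lock is reached (Apr 26, 1992).

The editor's assembly is delivered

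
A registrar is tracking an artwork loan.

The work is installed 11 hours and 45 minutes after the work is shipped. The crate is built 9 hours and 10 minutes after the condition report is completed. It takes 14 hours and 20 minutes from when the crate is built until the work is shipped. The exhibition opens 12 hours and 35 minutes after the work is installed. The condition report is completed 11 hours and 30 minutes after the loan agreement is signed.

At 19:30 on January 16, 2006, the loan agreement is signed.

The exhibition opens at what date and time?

06:50 on January 19, 2006

The loan agreement is signed: 19:30 Jan 16, 2006.
The condition report is completed: 19:30 Jan 16, 2006 + 11h30m = 07:00 Jan 17, 2006.
The crate is built: 07:00 Jan 17, 2006 + 9h10m = 16:10 Jan 17, 2006.
The work is shipped: 16:10 Jan 17, 2006 + 14h20m = 06:30 Jan 18, 2006.
The work is installed: 06:30 Jan 18, 2006 + 11h45m = 18:15 Jan 18, 2006.
The exhibition opens: 18:15 Jan 18, 2006 + 12h35m = 06:50 Jan 19, 2006.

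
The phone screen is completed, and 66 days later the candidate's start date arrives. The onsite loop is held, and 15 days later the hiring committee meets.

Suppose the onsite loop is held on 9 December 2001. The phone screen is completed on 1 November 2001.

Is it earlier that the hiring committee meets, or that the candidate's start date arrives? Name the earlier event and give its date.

The onsite loop is held: Dec 9, 2001.
The hiring committee meets: Dec 9, 2001 + 15 days = Dec 24, 2001.
The phone screen is completed: Nov 1, 2001.
The candidate's start date arrives: Nov 1, 2001 + 66 days = Jan 6, 2002.
Comparing: the hiring committee meets on Dec 24, 2001 vs the candidate's start date arrives on Jan 6, 2002. Earlier: the hiring committee meets.

The hiring committee meets — 24 December 2001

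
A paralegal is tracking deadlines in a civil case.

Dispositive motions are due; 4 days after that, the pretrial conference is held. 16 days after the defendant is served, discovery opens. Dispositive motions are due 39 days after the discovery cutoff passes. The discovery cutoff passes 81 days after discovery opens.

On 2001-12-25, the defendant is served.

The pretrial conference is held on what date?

2002-05-14

The defendant is served: Dec 25, 2001.
Discovery opens: Dec 25, 2001 + 16 days = Jan 10, 2002.
The discovery cutoff passes: Jan 10, 2002 + 81 days = Apr 1, 2002.
Dispositive motions are due: Apr 1, 2002 + 39 days = May 10, 2002.
The pretrial conference is held: May 10, 2002 + 4 days = May 14, 2002.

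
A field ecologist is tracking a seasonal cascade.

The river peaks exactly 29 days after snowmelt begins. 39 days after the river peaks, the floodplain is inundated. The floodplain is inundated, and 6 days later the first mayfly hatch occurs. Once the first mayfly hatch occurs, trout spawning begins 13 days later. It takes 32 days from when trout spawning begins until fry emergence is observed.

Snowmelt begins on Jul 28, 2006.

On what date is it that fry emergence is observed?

Snowmelt begins: Jul 28, 2006.
The river peaks: Jul 28, 2006 + 29 days = Aug 26, 2006.
The floodplain is inundated: Aug 26, 2006 + 39 days = Oct 4, 2006.
The first mayfly hatch occurs: Oct 4, 2006 + 6 days = Oct 10, 2006.
Trout spawning begins: Oct 10, 2006 + 13 days = Oct 23, 2006.
Fry emergence is observed: Oct 23, 2006 + 32 days = Nov 24, 2006.

Nov 24, 2006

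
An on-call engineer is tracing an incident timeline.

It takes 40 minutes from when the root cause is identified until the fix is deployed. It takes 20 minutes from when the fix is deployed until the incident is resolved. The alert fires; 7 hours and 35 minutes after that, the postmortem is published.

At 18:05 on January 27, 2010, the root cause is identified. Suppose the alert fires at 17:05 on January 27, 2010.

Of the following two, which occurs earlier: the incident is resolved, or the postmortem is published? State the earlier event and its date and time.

The incident is resolved — 19:05 on January 27, 2010

The root cause is identified: 18:05 Jan 27, 2010.
The fix is deployed: 18:05 Jan 27, 2010 + 40m = 18:45 Jan 27, 2010.
The incident is resolved: 18:45 Jan 27, 2010 + 20m = 19:05 Jan 27, 2010.
The alert fires: 17:05 Jan 27, 2010.
The postmortem is published: 17:05 Jan 27, 2010 + 7h35m = 00:40 Jan 28, 2010.
Comparing: the incident is resolved at 19:05 Jan 27, 2010 vs the postmortem is published at 00:40 Jan 28, 2010. Earlier: the incident is resolved.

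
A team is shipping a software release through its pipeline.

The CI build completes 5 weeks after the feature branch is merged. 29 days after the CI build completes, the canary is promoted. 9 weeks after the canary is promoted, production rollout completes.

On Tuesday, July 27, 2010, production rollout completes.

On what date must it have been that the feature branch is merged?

Production rollout completes: Jul 27, 2010.
The canary is promoted: Jul 27, 2010 − 9 weeks = May 25, 2010.
The CI build completes: May 25, 2010 − 29 days = Apr 26, 2010.
The feature branch is merged: Apr 26, 2010 − 5 weeks = Mar 22, 2010.

Monday, March 22, 2010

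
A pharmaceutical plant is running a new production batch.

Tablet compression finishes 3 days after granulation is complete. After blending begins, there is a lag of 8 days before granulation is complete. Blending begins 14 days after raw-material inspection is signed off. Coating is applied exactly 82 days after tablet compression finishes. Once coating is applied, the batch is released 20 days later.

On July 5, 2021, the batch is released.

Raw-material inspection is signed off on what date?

The batch is released: Jul 5, 2021.
Coating is applied: Jul 5, 2021 − 20 days = Jun 15, 2021.
Tablet compression finishes: Jun 15, 2021 − 82 days = Mar 25, 2021.
Granulation is complete: Mar 25, 2021 − 3 days = Mar 22, 2021.
Blending begins: Mar 22, 2021 − 8 days = Mar 14, 2021.
Raw-material inspection is signed off: Mar 14, 2021 − 14 days = Feb 28, 2021.

February 28, 2021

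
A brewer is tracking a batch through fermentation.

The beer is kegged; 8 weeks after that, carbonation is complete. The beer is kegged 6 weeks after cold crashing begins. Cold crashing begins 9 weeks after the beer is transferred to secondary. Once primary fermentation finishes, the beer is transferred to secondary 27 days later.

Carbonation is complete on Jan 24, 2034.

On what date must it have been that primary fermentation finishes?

Jul 20, 2033

Carbonation is complete: Jan 24, 2034.
The beer is kegged: Jan 24, 2034 − 8 weeks = Nov 29, 2033.
Cold crashing begins: Nov 29, 2033 − 6 weeks = Oct 18, 2033.
The beer is transferred to secondary: Oct 18, 2033 − 9 weeks = Aug 16, 2033.
Primary fermentation finishes: Aug 16, 2033 − 27 days = Jul 20, 2033.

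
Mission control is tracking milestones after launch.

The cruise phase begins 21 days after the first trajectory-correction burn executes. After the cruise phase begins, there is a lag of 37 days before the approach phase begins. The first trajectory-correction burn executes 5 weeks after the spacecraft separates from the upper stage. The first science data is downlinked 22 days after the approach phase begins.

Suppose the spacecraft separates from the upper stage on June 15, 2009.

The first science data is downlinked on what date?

October 8, 2009

The spacecraft separates from the upper stage: Jun 15, 2009.
The first trajectory-correction burn executes: Jun 15, 2009 + 5 weeks = Jul 20, 2009.
The cruise phase begins: Jul 20, 2009 + 21 days = Aug 10, 2009.
The approach phase begins: Aug 10, 2009 + 37 days = Sep 16, 2009.
The first science data is downlinked: Sep 16, 2009 + 22 days = Oct 8, 2009.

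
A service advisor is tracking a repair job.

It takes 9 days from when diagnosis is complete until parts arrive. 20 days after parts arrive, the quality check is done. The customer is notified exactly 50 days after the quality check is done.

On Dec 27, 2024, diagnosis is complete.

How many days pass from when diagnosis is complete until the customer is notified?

Causal path: diagnosis is complete → parts arrive → the quality check is done → the customer is notified.
Total delay along the path: 9 + 20 + 50 = 79 days.

79 days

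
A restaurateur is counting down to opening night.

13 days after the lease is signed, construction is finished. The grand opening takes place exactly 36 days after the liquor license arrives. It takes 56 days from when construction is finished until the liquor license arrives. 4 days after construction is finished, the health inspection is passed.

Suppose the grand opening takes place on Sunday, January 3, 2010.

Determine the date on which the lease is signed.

The grand opening takes place: Jan 3, 2010.
The liquor license arrives: Jan 3, 2010 − 36 days = Nov 28, 2009.
Construction is finished: Nov 28, 2009 − 56 days = Oct 3, 2009.
The lease is signed: Oct 3, 2009 − 13 days = Sep 20, 2009.

Sunday, September 20, 2009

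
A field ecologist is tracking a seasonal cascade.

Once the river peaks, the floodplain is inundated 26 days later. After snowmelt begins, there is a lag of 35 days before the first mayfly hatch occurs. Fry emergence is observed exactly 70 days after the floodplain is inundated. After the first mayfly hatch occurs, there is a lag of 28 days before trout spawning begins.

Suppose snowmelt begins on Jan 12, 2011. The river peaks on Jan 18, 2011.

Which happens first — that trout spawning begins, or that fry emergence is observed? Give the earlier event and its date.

Trout spawning begins — Mar 16, 2011

Snowmelt begins: Jan 12, 2011.
The first mayfly hatch occurs: Jan 12, 2011 + 35 days = Feb 16, 2011.
Trout spawning begins: Feb 16, 2011 + 28 days = Mar 16, 2011.
The river peaks: Jan 18, 2011.
The floodplain is inundated: Jan 18, 2011 + 26 days = Feb 13, 2011.
Fry emergence is observed: Feb 13, 2011 + 70 days = Apr 24, 2011.
Comparing: trout spawning begins on Mar 16, 2011 vs fry emergence is observed on Apr 24, 2011. Earlier: trout spawning begins.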